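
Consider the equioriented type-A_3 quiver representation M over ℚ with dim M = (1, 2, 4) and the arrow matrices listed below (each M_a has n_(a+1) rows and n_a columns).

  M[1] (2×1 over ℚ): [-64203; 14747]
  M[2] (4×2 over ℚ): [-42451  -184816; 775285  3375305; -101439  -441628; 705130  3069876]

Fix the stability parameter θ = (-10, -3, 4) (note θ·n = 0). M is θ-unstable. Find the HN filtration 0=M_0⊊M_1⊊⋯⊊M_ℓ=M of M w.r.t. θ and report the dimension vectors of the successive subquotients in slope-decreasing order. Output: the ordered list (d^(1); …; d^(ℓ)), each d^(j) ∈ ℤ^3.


Barcode: M ≅ I[1,3], I[2,3], I[3,3]^2. HN layers by μ_θ (3 steps, strictly decreasing):
  μ^(1)=4; μ^(2)=-3; μ^(3)=-10

((0, 0, 4); (0, 2, 0); (1, 0, 0))


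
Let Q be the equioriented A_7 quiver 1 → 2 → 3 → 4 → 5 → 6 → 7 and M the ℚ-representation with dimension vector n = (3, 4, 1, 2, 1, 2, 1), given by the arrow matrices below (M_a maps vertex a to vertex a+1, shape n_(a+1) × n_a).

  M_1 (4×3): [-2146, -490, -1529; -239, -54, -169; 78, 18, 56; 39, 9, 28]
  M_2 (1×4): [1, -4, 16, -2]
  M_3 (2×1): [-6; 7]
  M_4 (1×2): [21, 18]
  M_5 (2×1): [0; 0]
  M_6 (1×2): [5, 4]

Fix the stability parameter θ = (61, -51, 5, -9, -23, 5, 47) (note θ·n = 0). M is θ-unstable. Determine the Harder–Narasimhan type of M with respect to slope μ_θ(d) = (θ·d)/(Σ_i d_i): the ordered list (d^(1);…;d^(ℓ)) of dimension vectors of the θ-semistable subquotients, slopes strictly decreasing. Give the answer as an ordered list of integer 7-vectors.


Via rank(M_{q-1}∘⋯∘M_p): M ≅ I[1,2]^2, I[1,4], I[2,2], I[4,5], I[6,6], I[6,7].
μ_θ-semistable layers: μ^(1)=47; μ^(2)=5; μ^(3)=3/2; μ^(4)=-16; μ^(5)=-51

((0, 0, 0, 0, 0, 0, 1); (2, 2, 0, 0, 0, 2, 0); (1, 1, 1, 1, 0, 0, 0); (0, 0, 0, 1, 1, 0, 0); (0, 1, 0, 0, 0, 0, 0))


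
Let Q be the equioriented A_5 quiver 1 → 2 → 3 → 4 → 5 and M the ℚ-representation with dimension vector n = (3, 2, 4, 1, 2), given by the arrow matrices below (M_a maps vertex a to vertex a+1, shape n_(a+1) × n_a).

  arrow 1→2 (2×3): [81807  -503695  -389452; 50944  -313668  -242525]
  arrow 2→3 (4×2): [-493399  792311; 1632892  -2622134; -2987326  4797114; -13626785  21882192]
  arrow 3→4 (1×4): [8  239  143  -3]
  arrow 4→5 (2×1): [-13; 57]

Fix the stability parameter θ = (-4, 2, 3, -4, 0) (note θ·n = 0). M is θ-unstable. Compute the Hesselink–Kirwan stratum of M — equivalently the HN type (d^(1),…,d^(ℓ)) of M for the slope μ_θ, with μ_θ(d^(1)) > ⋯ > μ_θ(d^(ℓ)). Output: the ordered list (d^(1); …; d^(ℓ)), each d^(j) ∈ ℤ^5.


Interval decomposition of M: I[1,1], I[1,3], I[1,5], I[3,3]^2, I[5,5].
HN type (ℓ=5): μ^(1)=3; μ^(2)=2; μ^(3)=1/4; μ^(4)=0; μ^(5)=-4

((0, 0, 3, 0, 0); (0, 1, 0, 0, 0); (0, 1, 1, 1, 1); (0, 0, 0, 0, 1); (3, 0, 0, 0, 0))


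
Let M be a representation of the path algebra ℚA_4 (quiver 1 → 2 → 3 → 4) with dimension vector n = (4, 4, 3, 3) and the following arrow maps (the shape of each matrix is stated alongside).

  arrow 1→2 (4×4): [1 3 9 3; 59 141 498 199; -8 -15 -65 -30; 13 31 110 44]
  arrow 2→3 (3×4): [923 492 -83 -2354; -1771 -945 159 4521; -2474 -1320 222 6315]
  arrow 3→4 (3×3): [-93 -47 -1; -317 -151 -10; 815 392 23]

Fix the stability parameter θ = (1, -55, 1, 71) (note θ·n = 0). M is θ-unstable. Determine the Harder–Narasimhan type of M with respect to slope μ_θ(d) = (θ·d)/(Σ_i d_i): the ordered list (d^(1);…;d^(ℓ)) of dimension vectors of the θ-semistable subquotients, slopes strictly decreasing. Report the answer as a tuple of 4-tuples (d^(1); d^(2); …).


Barcode: M ≅ I[1,2], I[1,4]^3. HN layers by μ_θ (3 steps, strictly decreasing):
  μ^(1)=71; μ^(2)=1; μ^(3)=-27

((0, 0, 0, 3); (0, 0, 3, 0); (4, 4, 0, 0))


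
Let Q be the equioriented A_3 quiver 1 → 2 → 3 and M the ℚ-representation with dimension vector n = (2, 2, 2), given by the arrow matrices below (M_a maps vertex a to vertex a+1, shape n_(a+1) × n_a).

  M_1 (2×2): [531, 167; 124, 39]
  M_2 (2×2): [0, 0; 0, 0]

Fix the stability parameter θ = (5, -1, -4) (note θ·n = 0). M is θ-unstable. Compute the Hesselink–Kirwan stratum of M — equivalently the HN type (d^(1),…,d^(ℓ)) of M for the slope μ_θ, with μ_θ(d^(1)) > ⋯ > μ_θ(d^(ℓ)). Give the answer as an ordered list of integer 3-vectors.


Via rank(M_{q-1}∘⋯∘M_p): M ≅ I[1,2]^2, I[3,3]^2.
μ_θ-semistable layers: μ^(1)=2; μ^(2)=-4

((2, 2, 0); (0, 0, 2))


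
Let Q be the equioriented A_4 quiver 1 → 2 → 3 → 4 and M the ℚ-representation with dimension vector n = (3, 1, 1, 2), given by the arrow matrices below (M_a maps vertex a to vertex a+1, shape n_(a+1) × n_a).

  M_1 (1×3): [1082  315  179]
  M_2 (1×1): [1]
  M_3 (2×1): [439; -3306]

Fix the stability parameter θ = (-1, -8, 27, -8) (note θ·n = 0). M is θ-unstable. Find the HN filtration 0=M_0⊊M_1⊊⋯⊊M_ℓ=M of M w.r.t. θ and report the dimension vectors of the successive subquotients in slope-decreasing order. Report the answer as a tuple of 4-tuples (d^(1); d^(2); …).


Via rank(M_{q-1}∘⋯∘M_p): M ≅ I[1,1]^2, I[1,4], I[4,4].
μ_θ-semistable layers: μ^(1)=19/2; μ^(2)=-1; μ^(3)=-9/2; μ^(4)=-8

((0, 0, 1, 1); (2, 0, 0, 0); (1, 1, 0, 0); (0, 0, 0, 1))


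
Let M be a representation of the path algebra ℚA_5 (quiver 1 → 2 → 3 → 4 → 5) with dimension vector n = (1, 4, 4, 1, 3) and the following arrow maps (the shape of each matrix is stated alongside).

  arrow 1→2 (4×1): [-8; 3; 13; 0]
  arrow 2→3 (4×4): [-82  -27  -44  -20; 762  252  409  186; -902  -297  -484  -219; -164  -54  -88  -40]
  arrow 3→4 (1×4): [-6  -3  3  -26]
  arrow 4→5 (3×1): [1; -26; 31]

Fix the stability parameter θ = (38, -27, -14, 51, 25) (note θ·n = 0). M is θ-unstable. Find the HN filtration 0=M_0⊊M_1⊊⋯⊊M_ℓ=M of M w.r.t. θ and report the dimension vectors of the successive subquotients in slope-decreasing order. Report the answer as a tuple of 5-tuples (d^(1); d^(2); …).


Barcode: M ≅ I[1,5], I[2,2], I[2,3]^2, I[3,3], I[5,5]^2. HN layers by μ_θ (5 steps, strictly decreasing):
  μ^(1)=38; μ^(2)=25; μ^(3)=-1; μ^(4)=-14; μ^(5)=-27

((0, 0, 0, 1, 1); (0, 0, 0, 0, 2); (1, 1, 1, 0, 0); (0, 0, 3, 0, 0); (0, 3, 0, 0, 0))


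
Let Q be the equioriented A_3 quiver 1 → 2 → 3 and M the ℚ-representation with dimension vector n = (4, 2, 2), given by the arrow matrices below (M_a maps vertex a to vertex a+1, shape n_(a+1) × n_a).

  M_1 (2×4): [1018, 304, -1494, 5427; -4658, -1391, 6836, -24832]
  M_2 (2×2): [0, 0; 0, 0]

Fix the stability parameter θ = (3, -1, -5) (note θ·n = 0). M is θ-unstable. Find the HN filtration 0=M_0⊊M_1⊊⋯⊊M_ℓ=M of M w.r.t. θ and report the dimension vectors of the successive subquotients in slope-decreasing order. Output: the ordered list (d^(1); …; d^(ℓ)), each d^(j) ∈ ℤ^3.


Barcode: M ≅ I[1,1]^2, I[1,2]^2, I[3,3]^2. HN layers by μ_θ (3 steps, strictly decreasing):
  μ^(1)=3; μ^(2)=1; μ^(3)=-5

((2, 0, 0); (2, 2, 0); (0, 0, 2))


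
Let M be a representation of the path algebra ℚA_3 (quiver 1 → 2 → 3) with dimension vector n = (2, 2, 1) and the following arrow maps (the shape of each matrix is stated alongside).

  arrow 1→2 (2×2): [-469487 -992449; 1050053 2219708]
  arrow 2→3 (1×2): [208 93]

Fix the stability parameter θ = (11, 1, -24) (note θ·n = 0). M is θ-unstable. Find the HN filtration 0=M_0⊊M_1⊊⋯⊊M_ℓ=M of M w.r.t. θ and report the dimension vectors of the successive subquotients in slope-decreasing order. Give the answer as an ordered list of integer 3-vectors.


Barcode: M ≅ I[1,2], I[1,3]. HN layers by μ_θ (2 steps, strictly decreasing):
  μ^(1)=6; μ^(2)=-4

((1, 1, 0); (1, 1, 1))


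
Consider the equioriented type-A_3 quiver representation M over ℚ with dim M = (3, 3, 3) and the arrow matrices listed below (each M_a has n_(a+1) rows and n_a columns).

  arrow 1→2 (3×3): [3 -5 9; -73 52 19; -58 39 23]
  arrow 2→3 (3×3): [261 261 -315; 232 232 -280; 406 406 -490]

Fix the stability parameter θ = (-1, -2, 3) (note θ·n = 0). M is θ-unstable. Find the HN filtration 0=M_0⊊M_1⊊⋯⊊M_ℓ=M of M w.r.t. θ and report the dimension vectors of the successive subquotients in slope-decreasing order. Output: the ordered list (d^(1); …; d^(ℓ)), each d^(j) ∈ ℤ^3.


Via rank(M_{q-1}∘⋯∘M_p): M ≅ I[1,2]^2, I[1,3], I[3,3]^2.
μ_θ-semistable layers: μ^(1)=3; μ^(2)=-3/2

((0, 0, 3); (3, 3, 0))


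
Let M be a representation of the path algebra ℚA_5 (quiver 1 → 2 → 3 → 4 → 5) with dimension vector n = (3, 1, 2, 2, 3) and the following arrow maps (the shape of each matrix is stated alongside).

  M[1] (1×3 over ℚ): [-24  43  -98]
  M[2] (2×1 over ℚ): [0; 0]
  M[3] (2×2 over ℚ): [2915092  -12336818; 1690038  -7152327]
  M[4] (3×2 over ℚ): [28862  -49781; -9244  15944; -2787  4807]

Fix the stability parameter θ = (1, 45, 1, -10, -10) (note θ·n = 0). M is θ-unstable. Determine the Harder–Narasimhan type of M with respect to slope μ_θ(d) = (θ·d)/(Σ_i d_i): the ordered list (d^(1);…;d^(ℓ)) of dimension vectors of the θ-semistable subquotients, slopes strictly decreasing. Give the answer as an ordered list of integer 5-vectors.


Via rank(M_{q-1}∘⋯∘M_p): M ≅ I[1,1]^2, I[1,2], I[3,3], I[3,5], I[4,5], I[5,5].
μ_θ-semistable layers: μ^(1)=45; μ^(2)=1; μ^(3)=-19/3; μ^(4)=-10

((0, 1, 0, 0, 0); (3, 0, 1, 0, 0); (0, 0, 1, 1, 1); (0, 0, 0, 1, 2))


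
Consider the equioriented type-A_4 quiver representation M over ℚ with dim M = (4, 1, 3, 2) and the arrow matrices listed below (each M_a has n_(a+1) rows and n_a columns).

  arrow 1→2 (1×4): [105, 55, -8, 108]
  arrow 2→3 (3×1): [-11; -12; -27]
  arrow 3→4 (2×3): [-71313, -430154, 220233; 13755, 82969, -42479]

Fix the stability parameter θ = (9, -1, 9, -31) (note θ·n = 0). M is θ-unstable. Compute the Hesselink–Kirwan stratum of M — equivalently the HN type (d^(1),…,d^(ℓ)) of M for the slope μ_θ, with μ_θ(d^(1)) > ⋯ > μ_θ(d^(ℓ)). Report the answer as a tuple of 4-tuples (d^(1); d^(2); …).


Via rank(M_{q-1}∘⋯∘M_p): M ≅ I[1,1]^3, I[1,3], I[3,4]^2.
μ_θ-semistable layers: μ^(1)=9; μ^(2)=4; μ^(3)=-11

((3, 0, 1, 0); (1, 1, 0, 0); (0, 0, 2, 2))


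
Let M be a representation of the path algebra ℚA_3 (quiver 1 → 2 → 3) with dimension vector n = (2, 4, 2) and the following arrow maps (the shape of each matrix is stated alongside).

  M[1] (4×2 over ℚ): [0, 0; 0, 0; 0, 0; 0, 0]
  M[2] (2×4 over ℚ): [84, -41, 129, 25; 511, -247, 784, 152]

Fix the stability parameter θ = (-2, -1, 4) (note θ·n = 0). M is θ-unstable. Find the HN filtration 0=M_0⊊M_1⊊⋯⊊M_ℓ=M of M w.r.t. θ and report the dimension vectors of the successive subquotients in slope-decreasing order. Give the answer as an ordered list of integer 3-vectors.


Barcode: M ≅ I[1,1]^2, I[2,2]^2, I[2,3]^2. HN layers by μ_θ (3 steps, strictly decreasing):
  μ^(1)=4; μ^(2)=-1; μ^(3)=-2

((0, 0, 2); (0, 4, 0); (2, 0, 0))


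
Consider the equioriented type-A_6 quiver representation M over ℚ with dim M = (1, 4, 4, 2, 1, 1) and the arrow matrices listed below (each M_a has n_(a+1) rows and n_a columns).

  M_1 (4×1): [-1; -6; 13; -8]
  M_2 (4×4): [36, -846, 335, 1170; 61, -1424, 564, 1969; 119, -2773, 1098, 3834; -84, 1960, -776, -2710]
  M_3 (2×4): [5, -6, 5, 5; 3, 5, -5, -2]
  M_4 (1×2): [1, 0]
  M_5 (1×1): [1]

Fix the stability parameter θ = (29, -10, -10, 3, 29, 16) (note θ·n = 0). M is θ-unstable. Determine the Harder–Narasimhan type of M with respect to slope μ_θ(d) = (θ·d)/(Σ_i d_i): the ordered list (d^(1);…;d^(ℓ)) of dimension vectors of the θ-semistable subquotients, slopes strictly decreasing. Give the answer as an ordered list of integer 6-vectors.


Barcode: M ≅ I[1,6], I[2,3]^2, I[2,4]. HN layers by μ_θ (3 steps, strictly decreasing):
  μ^(1)=45/2; μ^(2)=3; μ^(3)=-10

((0, 0, 0, 0, 1, 1); (1, 1, 1, 2, 0, 0); (0, 3, 3, 0, 0, 0))


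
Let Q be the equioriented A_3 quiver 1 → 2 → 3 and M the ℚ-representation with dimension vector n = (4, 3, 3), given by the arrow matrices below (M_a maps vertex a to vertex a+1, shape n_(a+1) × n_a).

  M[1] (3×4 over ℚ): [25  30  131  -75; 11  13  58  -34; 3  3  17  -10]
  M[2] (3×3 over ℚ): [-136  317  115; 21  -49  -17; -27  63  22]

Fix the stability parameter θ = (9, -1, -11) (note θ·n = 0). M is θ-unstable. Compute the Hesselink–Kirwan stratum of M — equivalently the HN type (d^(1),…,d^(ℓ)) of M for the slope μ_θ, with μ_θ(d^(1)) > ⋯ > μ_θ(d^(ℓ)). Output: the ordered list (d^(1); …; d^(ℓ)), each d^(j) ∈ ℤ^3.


Barcode: M ≅ I[1,1], I[1,3]^3. HN layers by μ_θ (2 steps, strictly decreasing):
  μ^(1)=9; μ^(2)=-1

((1, 0, 0); (3, 3, 3))


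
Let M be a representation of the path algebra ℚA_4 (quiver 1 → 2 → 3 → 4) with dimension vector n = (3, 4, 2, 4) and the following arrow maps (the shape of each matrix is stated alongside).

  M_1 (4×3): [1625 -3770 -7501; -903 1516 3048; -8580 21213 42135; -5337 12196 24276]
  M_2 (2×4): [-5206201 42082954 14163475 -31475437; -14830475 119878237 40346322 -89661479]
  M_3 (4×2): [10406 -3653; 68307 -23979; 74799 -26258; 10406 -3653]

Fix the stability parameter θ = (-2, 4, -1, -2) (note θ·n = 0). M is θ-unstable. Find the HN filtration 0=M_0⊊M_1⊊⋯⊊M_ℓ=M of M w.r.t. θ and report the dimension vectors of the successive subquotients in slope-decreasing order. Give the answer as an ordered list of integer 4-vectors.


Interval decomposition of M: I[1,2], I[1,4]^2, I[2,2], I[4,4]^2.
HN type (ℓ=3): μ^(1)=4; μ^(2)=1/3; μ^(3)=-2

((0, 2, 0, 0); (0, 2, 2, 2); (3, 0, 0, 2))


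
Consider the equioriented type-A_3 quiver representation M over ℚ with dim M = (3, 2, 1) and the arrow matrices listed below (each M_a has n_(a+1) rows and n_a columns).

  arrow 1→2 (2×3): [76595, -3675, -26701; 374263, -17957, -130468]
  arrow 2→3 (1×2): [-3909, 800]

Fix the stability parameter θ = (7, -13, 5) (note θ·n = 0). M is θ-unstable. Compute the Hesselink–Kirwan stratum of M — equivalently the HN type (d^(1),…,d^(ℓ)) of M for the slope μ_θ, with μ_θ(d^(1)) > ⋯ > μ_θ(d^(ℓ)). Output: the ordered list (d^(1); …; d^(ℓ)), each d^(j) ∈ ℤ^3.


Via rank(M_{q-1}∘⋯∘M_p): M ≅ I[1,1], I[1,2], I[1,3].
μ_θ-semistable layers: μ^(1)=7; μ^(2)=5; μ^(3)=-3

((1, 0, 0); (0, 0, 1); (2, 2, 0))


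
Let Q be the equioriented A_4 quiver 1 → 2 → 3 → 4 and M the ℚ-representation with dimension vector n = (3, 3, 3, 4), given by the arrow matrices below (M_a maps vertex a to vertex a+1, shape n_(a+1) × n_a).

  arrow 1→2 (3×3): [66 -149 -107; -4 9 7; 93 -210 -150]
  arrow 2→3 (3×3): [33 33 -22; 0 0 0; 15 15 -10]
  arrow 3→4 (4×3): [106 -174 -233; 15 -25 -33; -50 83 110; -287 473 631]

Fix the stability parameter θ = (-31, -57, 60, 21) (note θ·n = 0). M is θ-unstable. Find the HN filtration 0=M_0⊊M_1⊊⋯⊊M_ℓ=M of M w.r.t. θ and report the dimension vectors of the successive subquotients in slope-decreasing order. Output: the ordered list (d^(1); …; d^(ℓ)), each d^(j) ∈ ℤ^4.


Via rank(M_{q-1}∘⋯∘M_p): M ≅ I[1,1], I[1,2]^2, I[2,4], I[3,4]^2, I[4,4].
μ_θ-semistable layers: μ^(1)=81/2; μ^(2)=21; μ^(3)=-31; μ^(4)=-44; μ^(5)=-57

((0, 0, 3, 3); (0, 0, 0, 1); (1, 0, 0, 0); (2, 2, 0, 0); (0, 1, 0, 0))


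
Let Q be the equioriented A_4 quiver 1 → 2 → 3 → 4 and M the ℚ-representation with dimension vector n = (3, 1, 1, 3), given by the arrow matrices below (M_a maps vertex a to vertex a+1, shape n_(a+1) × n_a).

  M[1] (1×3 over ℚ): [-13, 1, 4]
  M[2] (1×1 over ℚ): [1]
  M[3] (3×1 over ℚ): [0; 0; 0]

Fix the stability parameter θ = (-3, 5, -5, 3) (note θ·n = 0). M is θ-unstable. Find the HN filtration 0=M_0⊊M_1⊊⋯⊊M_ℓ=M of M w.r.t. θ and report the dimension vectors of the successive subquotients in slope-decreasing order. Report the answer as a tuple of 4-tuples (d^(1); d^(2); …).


Barcode: M ≅ I[1,1]^2, I[1,3], I[4,4]^3. HN layers by μ_θ (3 steps, strictly decreasing):
  μ^(1)=3; μ^(2)=0; μ^(3)=-3

((0, 0, 0, 3); (0, 1, 1, 0); (3, 0, 0, 0))


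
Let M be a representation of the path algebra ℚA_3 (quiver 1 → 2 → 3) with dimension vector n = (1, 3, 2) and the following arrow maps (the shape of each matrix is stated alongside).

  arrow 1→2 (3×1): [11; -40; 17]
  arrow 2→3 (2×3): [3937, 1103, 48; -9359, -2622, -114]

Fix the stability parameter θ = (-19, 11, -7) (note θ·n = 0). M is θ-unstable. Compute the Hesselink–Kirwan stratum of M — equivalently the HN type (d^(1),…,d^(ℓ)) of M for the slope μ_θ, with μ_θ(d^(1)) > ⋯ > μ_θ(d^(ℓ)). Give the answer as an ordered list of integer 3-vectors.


Barcode: M ≅ I[1,3], I[2,2], I[2,3]. HN layers by μ_θ (3 steps, strictly decreasing):
  μ^(1)=11; μ^(2)=2; μ^(3)=-19

((0, 1, 0); (0, 2, 2); (1, 0, 0))


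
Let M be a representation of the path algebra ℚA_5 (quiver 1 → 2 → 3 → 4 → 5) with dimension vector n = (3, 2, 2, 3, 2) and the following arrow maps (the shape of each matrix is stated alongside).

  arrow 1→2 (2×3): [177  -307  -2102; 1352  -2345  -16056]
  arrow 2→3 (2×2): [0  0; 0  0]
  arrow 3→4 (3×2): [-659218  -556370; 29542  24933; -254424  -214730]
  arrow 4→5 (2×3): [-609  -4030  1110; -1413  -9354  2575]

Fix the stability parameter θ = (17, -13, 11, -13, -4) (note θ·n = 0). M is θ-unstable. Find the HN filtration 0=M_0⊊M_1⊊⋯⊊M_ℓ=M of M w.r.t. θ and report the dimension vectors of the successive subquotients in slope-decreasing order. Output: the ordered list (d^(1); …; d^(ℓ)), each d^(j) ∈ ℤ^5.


Interval decomposition of M: I[1,1], I[1,2]^2, I[3,5]^2, I[4,4].
HN type (ℓ=4): μ^(1)=17; μ^(2)=2; μ^(3)=-2; μ^(4)=-13

((1, 0, 0, 0, 0); (2, 2, 0, 0, 0); (0, 0, 2, 2, 2); (0, 0, 0, 1, 0))


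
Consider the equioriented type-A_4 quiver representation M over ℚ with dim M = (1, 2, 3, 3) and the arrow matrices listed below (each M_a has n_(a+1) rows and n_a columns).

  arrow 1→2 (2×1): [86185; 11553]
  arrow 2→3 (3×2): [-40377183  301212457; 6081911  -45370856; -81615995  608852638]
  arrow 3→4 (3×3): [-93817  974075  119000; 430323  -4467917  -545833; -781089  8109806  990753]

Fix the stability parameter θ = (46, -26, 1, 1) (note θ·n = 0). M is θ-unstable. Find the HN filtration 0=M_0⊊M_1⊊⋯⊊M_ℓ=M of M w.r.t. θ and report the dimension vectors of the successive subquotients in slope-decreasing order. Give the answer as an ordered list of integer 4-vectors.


Barcode: M ≅ I[1,4], I[2,4], I[3,4]. HN layers by μ_θ (3 steps, strictly decreasing):
  μ^(1)=11/2; μ^(2)=1; μ^(3)=-26

((1, 1, 1, 1); (0, 0, 2, 2); (0, 1, 0, 0))


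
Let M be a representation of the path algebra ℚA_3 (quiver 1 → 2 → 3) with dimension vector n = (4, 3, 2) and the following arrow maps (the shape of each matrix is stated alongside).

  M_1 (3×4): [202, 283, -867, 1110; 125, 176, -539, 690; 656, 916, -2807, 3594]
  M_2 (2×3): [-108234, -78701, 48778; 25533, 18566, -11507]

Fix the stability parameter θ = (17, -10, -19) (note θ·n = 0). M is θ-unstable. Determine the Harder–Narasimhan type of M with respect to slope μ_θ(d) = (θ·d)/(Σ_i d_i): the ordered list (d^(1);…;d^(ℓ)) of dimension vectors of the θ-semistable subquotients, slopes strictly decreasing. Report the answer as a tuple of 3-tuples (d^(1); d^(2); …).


Via rank(M_{q-1}∘⋯∘M_p): M ≅ I[1,1], I[1,2], I[1,3]^2.
μ_θ-semistable layers: μ^(1)=17; μ^(2)=7/2; μ^(3)=-4

((1, 0, 0); (1, 1, 0); (2, 2, 2))


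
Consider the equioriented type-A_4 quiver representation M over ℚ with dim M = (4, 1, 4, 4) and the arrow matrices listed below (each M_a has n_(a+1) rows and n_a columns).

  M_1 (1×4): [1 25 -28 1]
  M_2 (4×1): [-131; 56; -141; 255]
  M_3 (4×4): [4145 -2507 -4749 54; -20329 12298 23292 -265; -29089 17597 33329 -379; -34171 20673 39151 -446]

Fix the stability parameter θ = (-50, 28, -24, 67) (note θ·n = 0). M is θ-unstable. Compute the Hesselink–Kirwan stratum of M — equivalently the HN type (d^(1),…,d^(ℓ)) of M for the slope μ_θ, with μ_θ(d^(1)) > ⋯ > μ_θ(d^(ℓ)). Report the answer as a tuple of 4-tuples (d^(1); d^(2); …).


Barcode: M ≅ I[1,1]^3, I[1,4], I[3,3], I[3,4]^2, I[4,4]. HN layers by μ_θ (4 steps, strictly decreasing):
  μ^(1)=67; μ^(2)=2; μ^(3)=-24; μ^(4)=-50

((0, 0, 0, 4); (0, 1, 1, 0); (0, 0, 3, 0); (4, 0, 0, 0))


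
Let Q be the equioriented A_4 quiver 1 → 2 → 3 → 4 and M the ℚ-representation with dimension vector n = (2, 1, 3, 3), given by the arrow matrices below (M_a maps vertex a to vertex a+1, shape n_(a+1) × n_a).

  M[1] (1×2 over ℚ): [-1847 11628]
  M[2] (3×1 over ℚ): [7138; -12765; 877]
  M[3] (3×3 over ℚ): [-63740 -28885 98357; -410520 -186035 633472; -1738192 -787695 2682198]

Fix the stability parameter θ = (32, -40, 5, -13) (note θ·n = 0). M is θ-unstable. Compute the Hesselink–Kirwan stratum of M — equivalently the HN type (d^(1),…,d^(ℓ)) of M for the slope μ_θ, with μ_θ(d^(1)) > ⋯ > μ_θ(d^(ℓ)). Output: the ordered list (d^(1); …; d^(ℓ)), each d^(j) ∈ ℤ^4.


Interval decomposition of M: I[1,1], I[1,4], I[3,3], I[3,4], I[4,4].
HN type (ℓ=4): μ^(1)=32; μ^(2)=5; μ^(3)=-4; μ^(4)=-13

((1, 0, 0, 0); (0, 0, 1, 0); (1, 1, 2, 2); (0, 0, 0, 1))


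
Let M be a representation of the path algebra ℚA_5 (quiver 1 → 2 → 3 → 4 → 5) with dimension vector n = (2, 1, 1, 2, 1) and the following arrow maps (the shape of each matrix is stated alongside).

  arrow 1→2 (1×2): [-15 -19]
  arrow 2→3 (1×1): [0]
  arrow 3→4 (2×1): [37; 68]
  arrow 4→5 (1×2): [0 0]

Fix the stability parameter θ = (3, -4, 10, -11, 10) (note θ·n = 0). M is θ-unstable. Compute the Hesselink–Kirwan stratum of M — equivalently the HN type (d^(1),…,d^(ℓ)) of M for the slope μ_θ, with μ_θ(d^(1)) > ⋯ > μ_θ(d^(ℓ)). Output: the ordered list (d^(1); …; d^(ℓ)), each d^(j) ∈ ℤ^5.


Via rank(M_{q-1}∘⋯∘M_p): M ≅ I[1,1], I[1,2], I[3,4], I[4,4], I[5,5].
μ_θ-semistable layers: μ^(1)=10; μ^(2)=3; μ^(3)=-1/2; μ^(4)=-11

((0, 0, 0, 0, 1); (1, 0, 0, 0, 0); (1, 1, 1, 1, 0); (0, 0, 0, 1, 0))


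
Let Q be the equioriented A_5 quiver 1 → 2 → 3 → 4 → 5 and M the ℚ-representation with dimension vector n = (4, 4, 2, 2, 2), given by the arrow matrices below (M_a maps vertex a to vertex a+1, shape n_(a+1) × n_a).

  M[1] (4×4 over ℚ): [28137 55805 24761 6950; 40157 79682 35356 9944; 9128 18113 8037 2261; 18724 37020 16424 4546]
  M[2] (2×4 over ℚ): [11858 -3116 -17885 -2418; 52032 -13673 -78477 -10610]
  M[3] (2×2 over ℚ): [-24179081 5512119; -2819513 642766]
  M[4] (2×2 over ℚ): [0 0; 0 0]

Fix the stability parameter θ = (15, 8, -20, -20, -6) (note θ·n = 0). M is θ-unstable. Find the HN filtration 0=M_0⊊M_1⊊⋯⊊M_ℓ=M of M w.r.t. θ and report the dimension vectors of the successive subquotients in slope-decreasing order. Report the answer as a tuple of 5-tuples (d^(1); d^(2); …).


Interval decomposition of M: I[1,2]^2, I[1,4]^2, I[5,5]^2.
HN type (ℓ=3): μ^(1)=23/2; μ^(2)=-17/4; μ^(3)=-6

((2, 2, 0, 0, 0); (2, 2, 2, 2, 0); (0, 0, 0, 0, 2))


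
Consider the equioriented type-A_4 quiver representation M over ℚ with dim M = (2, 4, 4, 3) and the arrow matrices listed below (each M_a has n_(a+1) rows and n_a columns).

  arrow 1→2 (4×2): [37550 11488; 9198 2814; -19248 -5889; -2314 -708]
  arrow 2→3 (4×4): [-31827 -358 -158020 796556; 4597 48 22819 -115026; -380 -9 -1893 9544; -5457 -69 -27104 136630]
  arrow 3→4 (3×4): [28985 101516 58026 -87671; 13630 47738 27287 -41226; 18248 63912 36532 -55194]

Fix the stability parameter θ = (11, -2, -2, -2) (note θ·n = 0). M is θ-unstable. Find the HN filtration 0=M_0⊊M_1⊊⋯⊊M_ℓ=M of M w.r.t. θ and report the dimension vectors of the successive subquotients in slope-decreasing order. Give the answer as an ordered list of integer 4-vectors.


Barcode: M ≅ I[1,4]^2, I[2,3], I[2,4]. HN layers by μ_θ (2 steps, strictly decreasing):
  μ^(1)=5/4; μ^(2)=-2

((2, 2, 2, 2); (0, 2, 2, 1))


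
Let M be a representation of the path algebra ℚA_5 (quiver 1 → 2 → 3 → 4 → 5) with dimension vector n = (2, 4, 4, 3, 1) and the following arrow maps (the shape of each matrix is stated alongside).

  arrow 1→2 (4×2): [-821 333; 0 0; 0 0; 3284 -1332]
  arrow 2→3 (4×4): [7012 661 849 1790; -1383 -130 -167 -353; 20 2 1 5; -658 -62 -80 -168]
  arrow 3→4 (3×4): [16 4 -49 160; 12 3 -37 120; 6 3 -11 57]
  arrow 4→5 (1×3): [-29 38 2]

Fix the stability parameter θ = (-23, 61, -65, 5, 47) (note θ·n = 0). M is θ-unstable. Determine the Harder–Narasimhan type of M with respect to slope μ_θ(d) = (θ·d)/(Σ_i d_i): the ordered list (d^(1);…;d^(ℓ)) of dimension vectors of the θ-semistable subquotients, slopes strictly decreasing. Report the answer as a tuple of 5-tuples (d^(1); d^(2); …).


Via rank(M_{q-1}∘⋯∘M_p): M ≅ I[1,1], I[1,4], I[2,3], I[2,4], I[2,5].
μ_θ-semistable layers: μ^(1)=47; μ^(2)=5; μ^(3)=-2; μ^(4)=-23

((0, 0, 0, 0, 1); (0, 0, 0, 3, 0); (0, 4, 4, 0, 0); (2, 0, 0, 0, 0))


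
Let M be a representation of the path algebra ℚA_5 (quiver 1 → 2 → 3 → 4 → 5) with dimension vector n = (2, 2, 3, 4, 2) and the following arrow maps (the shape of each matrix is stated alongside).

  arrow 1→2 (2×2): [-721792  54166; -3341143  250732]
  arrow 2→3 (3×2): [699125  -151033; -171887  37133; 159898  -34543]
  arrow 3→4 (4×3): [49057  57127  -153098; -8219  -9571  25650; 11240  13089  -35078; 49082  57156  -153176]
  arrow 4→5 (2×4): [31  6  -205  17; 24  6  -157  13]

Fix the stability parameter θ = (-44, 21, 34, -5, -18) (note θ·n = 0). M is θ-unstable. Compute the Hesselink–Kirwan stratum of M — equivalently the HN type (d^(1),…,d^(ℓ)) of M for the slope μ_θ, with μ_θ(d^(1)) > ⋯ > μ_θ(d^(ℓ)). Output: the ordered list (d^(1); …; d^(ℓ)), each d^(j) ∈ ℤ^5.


Interval decomposition of M: I[1,3], I[1,5], I[3,5], I[4,4]^2.
HN type (ℓ=6): μ^(1)=34; μ^(2)=21; μ^(3)=8; μ^(4)=11/3; μ^(5)=-5; μ^(6)=-44

((0, 0, 1, 0, 0); (0, 1, 0, 0, 0); (0, 1, 1, 1, 1); (0, 0, 1, 1, 1); (0, 0, 0, 2, 0); (2, 0, 0, 0, 0))


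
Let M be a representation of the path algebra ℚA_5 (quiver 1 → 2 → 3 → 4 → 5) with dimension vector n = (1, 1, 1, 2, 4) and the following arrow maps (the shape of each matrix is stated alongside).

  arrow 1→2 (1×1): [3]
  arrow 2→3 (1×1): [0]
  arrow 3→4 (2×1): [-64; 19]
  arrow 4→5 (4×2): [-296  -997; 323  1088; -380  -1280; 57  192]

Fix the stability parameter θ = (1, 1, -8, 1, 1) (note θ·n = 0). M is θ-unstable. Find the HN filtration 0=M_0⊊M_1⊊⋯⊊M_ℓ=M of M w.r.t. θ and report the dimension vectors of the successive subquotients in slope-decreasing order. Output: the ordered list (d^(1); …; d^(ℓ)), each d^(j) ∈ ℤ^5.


Barcode: M ≅ I[1,2], I[3,5], I[4,5], I[5,5]^2. HN layers by μ_θ (2 steps, strictly decreasing):
  μ^(1)=1; μ^(2)=-8

((1, 1, 0, 2, 4); (0, 0, 1, 0, 0))


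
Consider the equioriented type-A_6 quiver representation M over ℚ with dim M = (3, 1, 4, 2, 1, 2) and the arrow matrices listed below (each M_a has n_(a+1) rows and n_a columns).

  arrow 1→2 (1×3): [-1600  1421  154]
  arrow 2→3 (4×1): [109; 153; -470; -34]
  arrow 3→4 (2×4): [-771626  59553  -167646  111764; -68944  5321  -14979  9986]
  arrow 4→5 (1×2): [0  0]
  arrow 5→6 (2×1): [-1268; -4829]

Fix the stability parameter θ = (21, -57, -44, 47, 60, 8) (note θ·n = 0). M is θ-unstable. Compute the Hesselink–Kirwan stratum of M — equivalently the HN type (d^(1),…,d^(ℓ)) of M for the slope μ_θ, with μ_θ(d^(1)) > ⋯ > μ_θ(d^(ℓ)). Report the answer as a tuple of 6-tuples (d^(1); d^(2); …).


Barcode: M ≅ I[1,1]^2, I[1,4], I[3,3]^2, I[3,4], I[5,6], I[6,6]. HN layers by μ_θ (6 steps, strictly decreasing):
  μ^(1)=47; μ^(2)=34; μ^(3)=21; μ^(4)=8; μ^(5)=-80/3; μ^(6)=-44

((0, 0, 0, 2, 0, 0); (0, 0, 0, 0, 1, 1); (2, 0, 0, 0, 0, 0); (0, 0, 0, 0, 0, 1); (1, 1, 1, 0, 0, 0); (0, 0, 3, 0, 0, 0))


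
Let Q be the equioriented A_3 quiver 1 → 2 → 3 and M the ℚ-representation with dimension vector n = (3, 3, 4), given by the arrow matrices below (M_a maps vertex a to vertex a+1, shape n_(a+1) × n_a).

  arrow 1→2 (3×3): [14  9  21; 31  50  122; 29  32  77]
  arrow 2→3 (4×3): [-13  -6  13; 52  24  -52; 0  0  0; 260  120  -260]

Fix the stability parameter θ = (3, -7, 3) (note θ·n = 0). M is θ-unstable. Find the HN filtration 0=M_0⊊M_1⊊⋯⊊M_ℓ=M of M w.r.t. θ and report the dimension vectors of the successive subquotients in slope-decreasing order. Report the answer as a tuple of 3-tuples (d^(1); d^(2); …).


Barcode: M ≅ I[1,2]^2, I[1,3], I[3,3]^3. HN layers by μ_θ (2 steps, strictly decreasing):
  μ^(1)=3; μ^(2)=-2

((0, 0, 4); (3, 3, 0))


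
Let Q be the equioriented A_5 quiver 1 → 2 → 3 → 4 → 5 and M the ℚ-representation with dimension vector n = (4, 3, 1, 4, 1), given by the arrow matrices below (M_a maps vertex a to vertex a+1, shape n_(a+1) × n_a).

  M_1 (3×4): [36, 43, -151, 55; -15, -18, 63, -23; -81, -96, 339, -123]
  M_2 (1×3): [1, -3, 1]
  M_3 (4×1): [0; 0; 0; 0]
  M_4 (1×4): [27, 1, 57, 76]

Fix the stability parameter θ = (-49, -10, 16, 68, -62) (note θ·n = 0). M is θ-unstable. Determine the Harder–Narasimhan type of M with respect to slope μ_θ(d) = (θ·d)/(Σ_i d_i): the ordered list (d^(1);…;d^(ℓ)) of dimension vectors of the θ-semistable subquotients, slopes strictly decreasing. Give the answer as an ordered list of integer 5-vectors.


Via rank(M_{q-1}∘⋯∘M_p): M ≅ I[1,1]^2, I[1,2], I[1,3], I[2,2], I[4,4]^3, I[4,5].
μ_θ-semistable layers: μ^(1)=68; μ^(2)=16; μ^(3)=3; μ^(4)=-10; μ^(5)=-49

((0, 0, 0, 3, 0); (0, 0, 1, 0, 0); (0, 0, 0, 1, 1); (0, 3, 0, 0, 0); (4, 0, 0, 0, 0))


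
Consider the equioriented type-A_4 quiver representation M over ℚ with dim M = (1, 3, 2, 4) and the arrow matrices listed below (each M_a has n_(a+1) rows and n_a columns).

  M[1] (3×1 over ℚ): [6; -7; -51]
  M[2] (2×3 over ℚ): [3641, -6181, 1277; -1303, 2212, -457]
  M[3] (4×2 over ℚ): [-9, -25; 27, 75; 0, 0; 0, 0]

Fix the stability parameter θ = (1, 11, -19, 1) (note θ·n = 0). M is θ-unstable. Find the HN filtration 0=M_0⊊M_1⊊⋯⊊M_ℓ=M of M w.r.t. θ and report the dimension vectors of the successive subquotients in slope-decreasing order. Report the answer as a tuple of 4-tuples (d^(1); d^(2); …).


Barcode: M ≅ I[1,4], I[2,2], I[2,3], I[4,4]^3. HN layers by μ_θ (4 steps, strictly decreasing):
  μ^(1)=11; μ^(2)=1; μ^(3)=-7/3; μ^(4)=-4

((0, 1, 0, 0); (0, 0, 0, 4); (1, 1, 1, 0); (0, 1, 1, 0))


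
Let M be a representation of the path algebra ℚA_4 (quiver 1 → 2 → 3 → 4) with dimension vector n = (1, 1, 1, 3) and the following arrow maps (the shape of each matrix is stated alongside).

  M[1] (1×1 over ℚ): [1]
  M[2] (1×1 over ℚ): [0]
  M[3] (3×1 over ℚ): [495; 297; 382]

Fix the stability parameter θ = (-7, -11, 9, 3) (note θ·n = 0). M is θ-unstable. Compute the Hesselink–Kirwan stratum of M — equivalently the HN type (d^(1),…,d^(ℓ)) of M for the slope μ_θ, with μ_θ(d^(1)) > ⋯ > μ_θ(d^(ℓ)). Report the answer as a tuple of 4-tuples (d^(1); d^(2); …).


Barcode: M ≅ I[1,2], I[3,4], I[4,4]^2. HN layers by μ_θ (3 steps, strictly decreasing):
  μ^(1)=6; μ^(2)=3; μ^(3)=-9

((0, 0, 1, 1); (0, 0, 0, 2); (1, 1, 0, 0))


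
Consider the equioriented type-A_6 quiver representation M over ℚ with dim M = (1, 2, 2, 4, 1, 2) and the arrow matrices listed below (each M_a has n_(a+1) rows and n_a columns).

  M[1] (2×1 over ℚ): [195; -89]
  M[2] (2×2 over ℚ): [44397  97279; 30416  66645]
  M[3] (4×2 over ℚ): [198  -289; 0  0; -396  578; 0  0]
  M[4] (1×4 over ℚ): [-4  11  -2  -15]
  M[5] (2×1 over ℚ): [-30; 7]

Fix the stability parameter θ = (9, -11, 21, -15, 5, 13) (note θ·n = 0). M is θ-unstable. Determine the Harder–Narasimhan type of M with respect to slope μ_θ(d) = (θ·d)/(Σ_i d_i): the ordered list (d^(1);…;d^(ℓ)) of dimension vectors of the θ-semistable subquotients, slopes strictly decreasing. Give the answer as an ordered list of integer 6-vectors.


Via rank(M_{q-1}∘⋯∘M_p): M ≅ I[1,4], I[2,3], I[4,4]^2, I[4,6], I[6,6].
μ_θ-semistable layers: μ^(1)=21; μ^(2)=13; μ^(3)=5; μ^(4)=3; μ^(5)=-1; μ^(6)=-11; μ^(7)=-15

((0, 0, 1, 0, 0, 0); (0, 0, 0, 0, 0, 2); (0, 0, 0, 0, 1, 0); (0, 0, 1, 1, 0, 0); (1, 1, 0, 0, 0, 0); (0, 1, 0, 0, 0, 0); (0, 0, 0, 3, 0, 0))


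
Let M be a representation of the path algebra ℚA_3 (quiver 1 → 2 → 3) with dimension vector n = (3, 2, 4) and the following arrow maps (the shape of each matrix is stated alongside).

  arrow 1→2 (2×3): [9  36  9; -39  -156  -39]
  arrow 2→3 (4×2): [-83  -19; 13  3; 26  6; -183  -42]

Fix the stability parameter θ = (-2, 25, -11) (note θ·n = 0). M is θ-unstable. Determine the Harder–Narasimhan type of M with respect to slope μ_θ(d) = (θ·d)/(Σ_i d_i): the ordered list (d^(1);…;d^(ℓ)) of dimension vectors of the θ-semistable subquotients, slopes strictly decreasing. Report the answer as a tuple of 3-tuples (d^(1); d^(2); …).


Interval decomposition of M: I[1,1]^2, I[1,3], I[2,3], I[3,3]^2.
HN type (ℓ=3): μ^(1)=7; μ^(2)=-2; μ^(3)=-11

((0, 2, 2); (3, 0, 0); (0, 0, 2))


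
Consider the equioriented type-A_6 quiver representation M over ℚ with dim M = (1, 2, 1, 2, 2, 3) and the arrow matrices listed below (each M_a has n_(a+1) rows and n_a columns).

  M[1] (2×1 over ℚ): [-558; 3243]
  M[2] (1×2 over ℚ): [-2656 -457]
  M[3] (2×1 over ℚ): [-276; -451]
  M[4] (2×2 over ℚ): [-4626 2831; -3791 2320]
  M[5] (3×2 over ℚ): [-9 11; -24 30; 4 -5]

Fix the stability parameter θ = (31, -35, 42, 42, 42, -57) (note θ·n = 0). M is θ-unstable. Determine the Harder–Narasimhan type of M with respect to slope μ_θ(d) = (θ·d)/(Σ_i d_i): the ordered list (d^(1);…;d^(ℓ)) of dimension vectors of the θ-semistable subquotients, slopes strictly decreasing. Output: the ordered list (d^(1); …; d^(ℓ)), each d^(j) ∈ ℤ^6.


Via rank(M_{q-1}∘⋯∘M_p): M ≅ I[1,6], I[2,2], I[4,6], I[6,6].
μ_θ-semistable layers: μ^(1)=69/4; μ^(2)=9; μ^(3)=-2; μ^(4)=-35; μ^(5)=-57

((0, 0, 1, 1, 1, 1); (0, 0, 0, 1, 1, 1); (1, 1, 0, 0, 0, 0); (0, 1, 0, 0, 0, 0); (0, 0, 0, 0, 0, 1))


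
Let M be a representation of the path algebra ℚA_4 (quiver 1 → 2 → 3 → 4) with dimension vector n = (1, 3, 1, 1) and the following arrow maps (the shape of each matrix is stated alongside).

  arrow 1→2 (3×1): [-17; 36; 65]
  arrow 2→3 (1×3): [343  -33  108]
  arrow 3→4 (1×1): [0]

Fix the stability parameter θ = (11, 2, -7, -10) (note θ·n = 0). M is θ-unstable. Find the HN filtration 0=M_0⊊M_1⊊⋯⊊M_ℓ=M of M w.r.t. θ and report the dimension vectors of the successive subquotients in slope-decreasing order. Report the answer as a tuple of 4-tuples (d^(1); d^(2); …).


Barcode: M ≅ I[1,3], I[2,2]^2, I[4,4]. HN layers by μ_θ (2 steps, strictly decreasing):
  μ^(1)=2; μ^(2)=-10

((1, 3, 1, 0); (0, 0, 0, 1))


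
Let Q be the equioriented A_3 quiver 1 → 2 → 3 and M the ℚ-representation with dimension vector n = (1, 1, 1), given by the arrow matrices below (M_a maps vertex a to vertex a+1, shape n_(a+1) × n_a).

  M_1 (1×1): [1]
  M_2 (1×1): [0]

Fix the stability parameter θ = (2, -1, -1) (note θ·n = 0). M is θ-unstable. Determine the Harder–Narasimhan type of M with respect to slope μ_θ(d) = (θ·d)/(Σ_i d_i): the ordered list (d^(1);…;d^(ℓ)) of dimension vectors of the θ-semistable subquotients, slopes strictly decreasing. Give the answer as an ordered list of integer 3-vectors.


Interval decomposition of M: I[1,2], I[3,3].
HN type (ℓ=2): μ^(1)=1/2; μ^(2)=-1

((1, 1, 0); (0, 0, 1))


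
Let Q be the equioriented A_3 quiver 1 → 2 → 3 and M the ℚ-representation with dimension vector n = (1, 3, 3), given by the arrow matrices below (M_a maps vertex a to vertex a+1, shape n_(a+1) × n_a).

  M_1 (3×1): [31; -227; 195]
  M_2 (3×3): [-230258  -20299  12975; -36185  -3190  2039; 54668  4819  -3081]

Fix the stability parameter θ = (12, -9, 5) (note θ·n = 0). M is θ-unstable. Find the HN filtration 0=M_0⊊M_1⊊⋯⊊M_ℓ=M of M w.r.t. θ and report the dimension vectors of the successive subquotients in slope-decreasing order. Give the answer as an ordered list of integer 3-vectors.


Barcode: M ≅ I[1,2], I[2,3]^2, I[3,3]. HN layers by μ_θ (3 steps, strictly decreasing):
  μ^(1)=5; μ^(2)=3/2; μ^(3)=-9

((0, 0, 3); (1, 1, 0); (0, 2, 0))


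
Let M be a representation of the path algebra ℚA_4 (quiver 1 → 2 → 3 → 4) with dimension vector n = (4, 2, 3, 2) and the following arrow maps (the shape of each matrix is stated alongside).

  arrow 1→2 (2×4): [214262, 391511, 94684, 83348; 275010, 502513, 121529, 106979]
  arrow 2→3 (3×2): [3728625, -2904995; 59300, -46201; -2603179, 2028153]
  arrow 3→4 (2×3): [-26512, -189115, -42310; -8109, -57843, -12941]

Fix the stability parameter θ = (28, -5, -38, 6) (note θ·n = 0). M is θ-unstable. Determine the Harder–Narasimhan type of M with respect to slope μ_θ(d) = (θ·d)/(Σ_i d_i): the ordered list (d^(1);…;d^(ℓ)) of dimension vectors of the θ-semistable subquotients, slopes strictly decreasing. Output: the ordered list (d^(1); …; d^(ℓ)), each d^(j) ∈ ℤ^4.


Interval decomposition of M: I[1,1]^2, I[1,3], I[1,4], I[3,4].
HN type (ℓ=4): μ^(1)=28; μ^(2)=6; μ^(3)=-5; μ^(4)=-38

((2, 0, 0, 0); (0, 0, 0, 2); (2, 2, 2, 0); (0, 0, 1, 0))


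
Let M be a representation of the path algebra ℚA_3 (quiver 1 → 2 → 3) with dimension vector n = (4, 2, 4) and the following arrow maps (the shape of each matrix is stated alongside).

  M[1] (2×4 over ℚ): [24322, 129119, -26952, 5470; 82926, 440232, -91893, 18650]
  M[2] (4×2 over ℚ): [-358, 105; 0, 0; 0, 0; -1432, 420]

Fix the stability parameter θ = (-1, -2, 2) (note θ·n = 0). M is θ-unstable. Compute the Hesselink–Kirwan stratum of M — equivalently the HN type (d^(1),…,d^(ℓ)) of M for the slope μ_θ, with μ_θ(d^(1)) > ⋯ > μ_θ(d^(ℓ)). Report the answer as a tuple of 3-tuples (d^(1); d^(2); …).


Interval decomposition of M: I[1,1]^2, I[1,2], I[1,3], I[3,3]^3.
HN type (ℓ=3): μ^(1)=2; μ^(2)=-1; μ^(3)=-3/2

((0, 0, 4); (2, 0, 0); (2, 2, 0))


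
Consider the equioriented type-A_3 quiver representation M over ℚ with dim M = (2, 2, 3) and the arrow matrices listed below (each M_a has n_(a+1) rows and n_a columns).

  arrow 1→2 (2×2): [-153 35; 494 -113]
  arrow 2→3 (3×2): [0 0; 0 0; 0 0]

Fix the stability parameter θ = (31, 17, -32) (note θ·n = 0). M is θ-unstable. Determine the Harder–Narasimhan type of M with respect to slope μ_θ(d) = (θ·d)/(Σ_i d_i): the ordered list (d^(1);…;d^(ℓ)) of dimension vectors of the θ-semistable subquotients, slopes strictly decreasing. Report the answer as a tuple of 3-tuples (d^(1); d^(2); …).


Via rank(M_{q-1}∘⋯∘M_p): M ≅ I[1,2]^2, I[3,3]^3.
μ_θ-semistable layers: μ^(1)=24; μ^(2)=-32

((2, 2, 0); (0, 0, 3))


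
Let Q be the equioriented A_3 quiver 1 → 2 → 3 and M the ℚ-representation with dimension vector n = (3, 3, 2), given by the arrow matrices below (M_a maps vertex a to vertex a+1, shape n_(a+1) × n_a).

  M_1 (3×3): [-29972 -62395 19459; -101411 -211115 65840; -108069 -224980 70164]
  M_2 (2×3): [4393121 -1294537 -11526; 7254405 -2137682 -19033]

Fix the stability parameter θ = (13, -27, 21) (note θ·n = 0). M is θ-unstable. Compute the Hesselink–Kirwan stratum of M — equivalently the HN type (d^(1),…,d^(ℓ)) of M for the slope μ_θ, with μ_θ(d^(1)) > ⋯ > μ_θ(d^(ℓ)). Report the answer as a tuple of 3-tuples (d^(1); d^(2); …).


Via rank(M_{q-1}∘⋯∘M_p): M ≅ I[1,2], I[1,3]^2.
μ_θ-semistable layers: μ^(1)=21; μ^(2)=-7

((0, 0, 2); (3, 3, 0))
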